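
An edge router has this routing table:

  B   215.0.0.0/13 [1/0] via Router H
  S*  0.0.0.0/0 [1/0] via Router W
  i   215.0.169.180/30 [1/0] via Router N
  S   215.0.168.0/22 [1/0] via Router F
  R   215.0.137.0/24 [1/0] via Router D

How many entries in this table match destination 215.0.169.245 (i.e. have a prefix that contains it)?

3

Prefixes containing 215.0.169.245:
  0.0.0.0/0 (default, matches everything)
  215.0.0.0/13 (215.0.0.0 - 215.7.255.255)
  215.0.168.0/22 (215.0.168.0 - 215.0.171.255)
Total matching entries: 3.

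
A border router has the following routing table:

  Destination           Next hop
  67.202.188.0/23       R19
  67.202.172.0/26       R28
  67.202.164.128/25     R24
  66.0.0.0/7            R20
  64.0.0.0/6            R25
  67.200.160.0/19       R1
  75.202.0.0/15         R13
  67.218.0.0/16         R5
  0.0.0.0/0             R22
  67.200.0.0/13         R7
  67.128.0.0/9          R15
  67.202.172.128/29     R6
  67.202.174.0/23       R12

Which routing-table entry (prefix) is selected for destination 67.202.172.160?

Entries matching 67.202.172.160:
  0.0.0.0/0 (default, matches everything)
  64.0.0.0/6 (64.0.0.0 - 67.255.255.255)
  66.0.0.0/7 (66.0.0.0 - 67.255.255.255)
  67.128.0.0/9 (67.128.0.0 - 67.255.255.255)
  67.200.0.0/13 (67.200.0.0 - 67.207.255.255)
Most specific is 67.200.0.0/13.

67.200.0.0/13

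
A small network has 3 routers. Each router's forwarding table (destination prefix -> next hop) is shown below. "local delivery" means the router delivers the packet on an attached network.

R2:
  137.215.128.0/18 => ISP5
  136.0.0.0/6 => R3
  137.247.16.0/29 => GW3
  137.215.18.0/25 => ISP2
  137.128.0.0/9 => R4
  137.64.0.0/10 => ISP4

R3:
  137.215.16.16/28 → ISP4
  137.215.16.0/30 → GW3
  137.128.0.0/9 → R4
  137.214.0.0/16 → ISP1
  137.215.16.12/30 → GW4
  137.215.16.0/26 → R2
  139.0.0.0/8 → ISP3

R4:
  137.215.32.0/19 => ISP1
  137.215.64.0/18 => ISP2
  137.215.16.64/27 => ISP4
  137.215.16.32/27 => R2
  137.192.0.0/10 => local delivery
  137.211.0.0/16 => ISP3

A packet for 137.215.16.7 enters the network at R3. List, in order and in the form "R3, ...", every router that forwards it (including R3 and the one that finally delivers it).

R3, R2, R4

At R3: longest match for 137.215.16.7 is 137.215.16.0/26 -> R2
At R2: longest match for 137.215.16.7 is 137.128.0.0/9 -> R4
At R4: longest match for 137.215.16.7 is 137.192.0.0/10 -> local delivery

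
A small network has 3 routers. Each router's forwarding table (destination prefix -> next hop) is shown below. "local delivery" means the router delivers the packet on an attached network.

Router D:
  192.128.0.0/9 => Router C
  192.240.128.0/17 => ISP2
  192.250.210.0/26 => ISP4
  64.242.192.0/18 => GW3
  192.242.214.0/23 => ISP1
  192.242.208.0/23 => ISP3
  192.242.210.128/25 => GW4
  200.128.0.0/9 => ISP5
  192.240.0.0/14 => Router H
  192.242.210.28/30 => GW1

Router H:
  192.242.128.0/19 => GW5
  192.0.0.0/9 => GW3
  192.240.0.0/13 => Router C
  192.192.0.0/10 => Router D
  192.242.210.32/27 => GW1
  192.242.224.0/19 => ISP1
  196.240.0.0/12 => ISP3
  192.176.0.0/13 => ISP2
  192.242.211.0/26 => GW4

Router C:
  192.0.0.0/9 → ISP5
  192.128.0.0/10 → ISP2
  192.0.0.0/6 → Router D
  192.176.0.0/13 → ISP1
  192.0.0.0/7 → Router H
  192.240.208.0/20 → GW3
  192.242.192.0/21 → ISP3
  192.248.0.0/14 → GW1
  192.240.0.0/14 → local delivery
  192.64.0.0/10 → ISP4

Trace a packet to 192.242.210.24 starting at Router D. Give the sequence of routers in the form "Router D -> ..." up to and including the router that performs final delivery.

At Router D: longest match for 192.242.210.24 is 192.240.0.0/14 -> Router H
At Router H: longest match for 192.242.210.24 is 192.240.0.0/13 -> Router C
At Router C: longest match for 192.242.210.24 is 192.240.0.0/14 -> local delivery

Router D -> Router H -> Router C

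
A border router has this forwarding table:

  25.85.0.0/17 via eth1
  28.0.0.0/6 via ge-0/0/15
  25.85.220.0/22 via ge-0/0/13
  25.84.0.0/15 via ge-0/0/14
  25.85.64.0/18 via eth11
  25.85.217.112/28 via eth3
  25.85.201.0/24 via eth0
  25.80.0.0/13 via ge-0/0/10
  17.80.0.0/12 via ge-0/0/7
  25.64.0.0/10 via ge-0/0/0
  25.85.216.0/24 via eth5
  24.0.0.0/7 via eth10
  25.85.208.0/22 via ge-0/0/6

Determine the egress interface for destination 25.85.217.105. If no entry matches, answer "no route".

Routes whose prefix contains 25.85.217.105:
  24.0.0.0/7 (24.0.0.0 - 25.255.255.255) -> eth10
  25.64.0.0/10 (25.64.0.0 - 25.127.255.255) -> ge-0/0/0
  25.80.0.0/13 (25.80.0.0 - 25.87.255.255) -> ge-0/0/10
  25.84.0.0/15 (25.84.0.0 - 25.85.255.255) -> ge-0/0/14
More-specific entries that do NOT match:
  25.85.217.112/28 (25.85.217.112 - 25.85.217.127) does not contain 25.85.217.105
  25.85.201.0/24 (25.85.201.0 - 25.85.201.255) does not contain 25.85.217.105
  25.85.216.0/24 (25.85.216.0 - 25.85.216.255) does not contain 25.85.217.105
  25.85.220.0/22 (25.85.220.0 - 25.85.223.255) does not contain 25.85.217.105
  25.85.208.0/22 (25.85.208.0 - 25.85.211.255) does not contain 25.85.217.105
  25.85.64.0/18 (25.85.64.0 - 25.85.127.255) does not contain 25.85.217.105
  25.85.0.0/17 (25.85.0.0 - 25.85.127.255) does not contain 25.85.217.105
Longest matching prefix is /15 -> interface ge-0/0/14.

ge-0/0/14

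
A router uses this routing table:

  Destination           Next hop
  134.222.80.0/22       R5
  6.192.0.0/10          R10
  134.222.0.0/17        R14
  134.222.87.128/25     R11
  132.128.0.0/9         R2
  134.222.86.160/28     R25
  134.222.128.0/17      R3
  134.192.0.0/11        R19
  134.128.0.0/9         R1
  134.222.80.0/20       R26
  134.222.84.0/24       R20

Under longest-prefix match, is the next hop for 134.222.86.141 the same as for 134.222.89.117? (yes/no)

yes

134.222.86.141: longest match 134.222.80.0/20 -> R26
134.222.89.117: longest match 134.222.80.0/20 -> R26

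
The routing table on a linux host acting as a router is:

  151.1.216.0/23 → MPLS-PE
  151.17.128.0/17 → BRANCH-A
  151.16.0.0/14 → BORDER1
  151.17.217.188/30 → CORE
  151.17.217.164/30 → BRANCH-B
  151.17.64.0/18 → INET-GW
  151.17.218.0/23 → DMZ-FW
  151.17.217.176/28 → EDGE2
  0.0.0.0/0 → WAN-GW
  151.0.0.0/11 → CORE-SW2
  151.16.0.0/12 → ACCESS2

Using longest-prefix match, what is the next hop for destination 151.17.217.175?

BRANCH-A

Routes whose prefix contains 151.17.217.175:
  0.0.0.0/0 (default, matches everything) -> WAN-GW
  151.0.0.0/11 (151.0.0.0 - 151.31.255.255) -> CORE-SW2
  151.16.0.0/12 (151.16.0.0 - 151.31.255.255) -> ACCESS2
  151.16.0.0/14 (151.16.0.0 - 151.19.255.255) -> BORDER1
  151.17.128.0/17 (151.17.128.0 - 151.17.255.255) -> BRANCH-A
More-specific entries that do NOT match:
  151.17.217.188/30 (151.17.217.188 - 151.17.217.191) does not contain 151.17.217.175
  151.17.217.164/30 (151.17.217.164 - 151.17.217.167) does not contain 151.17.217.175
  151.17.217.176/28 (151.17.217.176 - 151.17.217.191) does not contain 151.17.217.175
  151.1.216.0/23 (151.1.216.0 - 151.1.217.255) does not contain 151.17.217.175
  151.17.218.0/23 (151.17.218.0 - 151.17.219.255) does not contain 151.17.217.175
  151.17.64.0/18 (151.17.64.0 - 151.17.127.255) does not contain 151.17.217.175
Longest matching prefix is /17 -> next hop BRANCH-A.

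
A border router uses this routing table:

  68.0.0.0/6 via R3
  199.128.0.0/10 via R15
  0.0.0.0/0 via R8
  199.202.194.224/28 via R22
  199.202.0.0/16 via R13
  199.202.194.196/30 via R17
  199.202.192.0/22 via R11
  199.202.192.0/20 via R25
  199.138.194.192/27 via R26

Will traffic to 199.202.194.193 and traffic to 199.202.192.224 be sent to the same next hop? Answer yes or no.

yes

199.202.194.193: longest match 199.202.192.0/22 -> R11
199.202.192.224: longest match 199.202.192.0/22 -> R11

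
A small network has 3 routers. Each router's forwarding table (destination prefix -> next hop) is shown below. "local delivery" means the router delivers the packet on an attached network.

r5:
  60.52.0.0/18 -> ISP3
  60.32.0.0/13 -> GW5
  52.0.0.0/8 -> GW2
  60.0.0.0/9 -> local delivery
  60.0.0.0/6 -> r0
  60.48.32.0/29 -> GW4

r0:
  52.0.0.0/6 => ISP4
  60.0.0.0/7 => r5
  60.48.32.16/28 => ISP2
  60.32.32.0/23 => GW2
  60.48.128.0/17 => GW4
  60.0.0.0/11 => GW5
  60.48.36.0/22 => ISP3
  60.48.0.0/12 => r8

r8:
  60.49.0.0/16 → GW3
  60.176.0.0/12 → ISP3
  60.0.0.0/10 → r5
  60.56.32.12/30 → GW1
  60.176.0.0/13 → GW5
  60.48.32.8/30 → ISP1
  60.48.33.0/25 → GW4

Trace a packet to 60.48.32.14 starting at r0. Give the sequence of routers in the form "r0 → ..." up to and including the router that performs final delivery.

r0 → r8 → r5

At r0: longest match for 60.48.32.14 is 60.48.0.0/12 -> r8
At r8: longest match for 60.48.32.14 is 60.0.0.0/10 -> r5
At r5: longest match for 60.48.32.14 is 60.0.0.0/9 -> local delivery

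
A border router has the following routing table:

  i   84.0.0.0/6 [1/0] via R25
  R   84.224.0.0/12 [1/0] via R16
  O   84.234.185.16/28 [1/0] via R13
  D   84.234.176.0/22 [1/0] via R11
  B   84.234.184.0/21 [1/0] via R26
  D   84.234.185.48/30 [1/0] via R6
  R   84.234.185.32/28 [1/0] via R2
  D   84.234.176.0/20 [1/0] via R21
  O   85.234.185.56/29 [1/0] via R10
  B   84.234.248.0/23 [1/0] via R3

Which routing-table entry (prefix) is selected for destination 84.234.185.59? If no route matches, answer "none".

Entries matching 84.234.185.59:
  84.0.0.0/6 (84.0.0.0 - 87.255.255.255)
  84.224.0.0/12 (84.224.0.0 - 84.239.255.255)
  84.234.176.0/20 (84.234.176.0 - 84.234.191.255)
  84.234.184.0/21 (84.234.184.0 - 84.234.191.255)
Most specific is 84.234.184.0/21.

84.234.184.0/21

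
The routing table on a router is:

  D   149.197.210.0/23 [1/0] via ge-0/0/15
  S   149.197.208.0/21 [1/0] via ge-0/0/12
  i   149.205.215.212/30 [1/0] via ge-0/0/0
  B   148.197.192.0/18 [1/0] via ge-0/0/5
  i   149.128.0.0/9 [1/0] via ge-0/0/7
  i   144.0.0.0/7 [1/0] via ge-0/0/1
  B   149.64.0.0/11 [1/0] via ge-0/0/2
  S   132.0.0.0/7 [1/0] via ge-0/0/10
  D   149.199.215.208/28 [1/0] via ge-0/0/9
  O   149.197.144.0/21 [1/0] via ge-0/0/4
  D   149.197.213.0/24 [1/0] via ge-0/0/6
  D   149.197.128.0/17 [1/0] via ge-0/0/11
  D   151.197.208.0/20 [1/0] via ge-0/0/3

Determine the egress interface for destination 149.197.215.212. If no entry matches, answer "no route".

Routes whose prefix contains 149.197.215.212:
  149.128.0.0/9 (149.128.0.0 - 149.255.255.255) -> ge-0/0/7
  149.197.128.0/17 (149.197.128.0 - 149.197.255.255) -> ge-0/0/11
  149.197.208.0/21 (149.197.208.0 - 149.197.215.255) -> ge-0/0/12
More-specific entries that do NOT match:
  149.205.215.212/30 (149.205.215.212 - 149.205.215.215) does not contain 149.197.215.212
  149.199.215.208/28 (149.199.215.208 - 149.199.215.223) does not contain 149.197.215.212
  149.197.213.0/24 (149.197.213.0 - 149.197.213.255) does not contain 149.197.215.212
  149.197.210.0/23 (149.197.210.0 - 149.197.211.255) does not contain 149.197.215.212
Longest matching prefix is /21 -> interface ge-0/0/12.

ge-0/0/12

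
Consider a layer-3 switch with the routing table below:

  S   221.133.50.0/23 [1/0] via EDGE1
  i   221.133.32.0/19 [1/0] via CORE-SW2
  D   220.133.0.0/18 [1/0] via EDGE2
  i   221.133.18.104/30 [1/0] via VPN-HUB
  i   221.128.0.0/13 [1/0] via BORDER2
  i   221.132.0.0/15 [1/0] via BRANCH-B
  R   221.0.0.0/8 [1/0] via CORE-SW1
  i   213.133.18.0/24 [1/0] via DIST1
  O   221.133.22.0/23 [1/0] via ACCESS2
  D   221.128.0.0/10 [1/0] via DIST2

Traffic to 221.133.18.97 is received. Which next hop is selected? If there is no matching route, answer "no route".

BRANCH-B

Routes whose prefix contains 221.133.18.97:
  221.0.0.0/8 (221.0.0.0 - 221.255.255.255) -> CORE-SW1
  221.128.0.0/10 (221.128.0.0 - 221.191.255.255) -> DIST2
  221.128.0.0/13 (221.128.0.0 - 221.135.255.255) -> BORDER2
  221.132.0.0/15 (221.132.0.0 - 221.133.255.255) -> BRANCH-B
More-specific entries that do NOT match:
  221.133.18.104/30 (221.133.18.104 - 221.133.18.107) does not contain 221.133.18.97
  213.133.18.0/24 (213.133.18.0 - 213.133.18.255) does not contain 221.133.18.97
  221.133.50.0/23 (221.133.50.0 - 221.133.51.255) does not contain 221.133.18.97
  221.133.22.0/23 (221.133.22.0 - 221.133.23.255) does not contain 221.133.18.97
  221.133.32.0/19 (221.133.32.0 - 221.133.63.255) does not contain 221.133.18.97
  220.133.0.0/18 (220.133.0.0 - 220.133.63.255) does not contain 221.133.18.97
Longest matching prefix is /15 -> next hop BRANCH-B.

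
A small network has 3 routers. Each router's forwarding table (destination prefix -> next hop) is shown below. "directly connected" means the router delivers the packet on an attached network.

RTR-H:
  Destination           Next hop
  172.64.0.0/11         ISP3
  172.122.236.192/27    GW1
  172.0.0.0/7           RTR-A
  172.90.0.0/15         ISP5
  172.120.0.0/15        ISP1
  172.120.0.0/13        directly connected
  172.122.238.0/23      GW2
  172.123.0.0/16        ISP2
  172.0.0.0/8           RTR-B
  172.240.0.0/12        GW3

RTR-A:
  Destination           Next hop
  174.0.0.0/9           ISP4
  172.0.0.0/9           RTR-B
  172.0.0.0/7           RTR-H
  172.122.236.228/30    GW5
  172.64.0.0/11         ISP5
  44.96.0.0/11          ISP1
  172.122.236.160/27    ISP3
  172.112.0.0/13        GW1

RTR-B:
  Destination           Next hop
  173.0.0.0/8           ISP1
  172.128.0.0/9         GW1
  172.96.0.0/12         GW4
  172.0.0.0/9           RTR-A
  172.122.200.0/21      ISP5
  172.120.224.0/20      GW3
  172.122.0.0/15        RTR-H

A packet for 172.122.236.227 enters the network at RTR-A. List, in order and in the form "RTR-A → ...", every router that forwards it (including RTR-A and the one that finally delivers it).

RTR-A → RTR-B → RTR-H

At RTR-A: longest match for 172.122.236.227 is 172.0.0.0/9 -> RTR-B
At RTR-B: longest match for 172.122.236.227 is 172.122.0.0/15 -> RTR-H
At RTR-H: longest match for 172.122.236.227 is 172.120.0.0/13 -> directly connected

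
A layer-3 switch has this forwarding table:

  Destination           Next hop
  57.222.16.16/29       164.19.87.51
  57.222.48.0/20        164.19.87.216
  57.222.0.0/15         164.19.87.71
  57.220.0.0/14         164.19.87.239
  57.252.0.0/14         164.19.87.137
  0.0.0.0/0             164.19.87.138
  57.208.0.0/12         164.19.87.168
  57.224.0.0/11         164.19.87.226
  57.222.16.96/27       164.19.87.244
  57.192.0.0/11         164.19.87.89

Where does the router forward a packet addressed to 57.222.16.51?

Routes whose prefix contains 57.222.16.51:
  0.0.0.0/0 (default, matches everything) -> 164.19.87.138
  57.192.0.0/11 (57.192.0.0 - 57.223.255.255) -> 164.19.87.89
  57.208.0.0/12 (57.208.0.0 - 57.223.255.255) -> 164.19.87.168
  57.220.0.0/14 (57.220.0.0 - 57.223.255.255) -> 164.19.87.239
  57.222.0.0/15 (57.222.0.0 - 57.223.255.255) -> 164.19.87.71
More-specific entries that do NOT match:
  57.222.16.16/29 (57.222.16.16 - 57.222.16.23) does not contain 57.222.16.51
  57.222.16.96/27 (57.222.16.96 - 57.222.16.127) does not contain 57.222.16.51
  57.222.48.0/20 (57.222.48.0 - 57.222.63.255) does not contain 57.222.16.51
Longest matching prefix is /15 -> next hop 164.19.87.71.

164.19.87.71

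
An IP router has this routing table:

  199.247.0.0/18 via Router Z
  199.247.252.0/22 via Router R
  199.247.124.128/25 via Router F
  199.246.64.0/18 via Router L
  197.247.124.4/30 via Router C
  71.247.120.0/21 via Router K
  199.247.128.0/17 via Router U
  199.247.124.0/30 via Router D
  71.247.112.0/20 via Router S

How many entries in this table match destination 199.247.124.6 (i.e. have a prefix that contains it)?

No listed prefix contains 199.247.124.6.
Total matching entries: 0.

0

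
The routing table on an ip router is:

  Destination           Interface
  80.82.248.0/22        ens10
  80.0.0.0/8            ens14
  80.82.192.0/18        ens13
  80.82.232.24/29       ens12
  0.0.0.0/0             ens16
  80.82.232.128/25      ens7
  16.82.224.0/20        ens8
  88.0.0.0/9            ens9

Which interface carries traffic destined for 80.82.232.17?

Routes whose prefix contains 80.82.232.17:
  0.0.0.0/0 (default, matches everything) -> ens16
  80.0.0.0/8 (80.0.0.0 - 80.255.255.255) -> ens14
  80.82.192.0/18 (80.82.192.0 - 80.82.255.255) -> ens13
More-specific entries that do NOT match:
  80.82.232.24/29 (80.82.232.24 - 80.82.232.31) does not contain 80.82.232.17
  80.82.232.128/25 (80.82.232.128 - 80.82.232.255) does not contain 80.82.232.17
  80.82.248.0/22 (80.82.248.0 - 80.82.251.255) does not contain 80.82.232.17
  16.82.224.0/20 (16.82.224.0 - 16.82.239.255) does not contain 80.82.232.17
Longest matching prefix is /18 -> interface ens13.

ens13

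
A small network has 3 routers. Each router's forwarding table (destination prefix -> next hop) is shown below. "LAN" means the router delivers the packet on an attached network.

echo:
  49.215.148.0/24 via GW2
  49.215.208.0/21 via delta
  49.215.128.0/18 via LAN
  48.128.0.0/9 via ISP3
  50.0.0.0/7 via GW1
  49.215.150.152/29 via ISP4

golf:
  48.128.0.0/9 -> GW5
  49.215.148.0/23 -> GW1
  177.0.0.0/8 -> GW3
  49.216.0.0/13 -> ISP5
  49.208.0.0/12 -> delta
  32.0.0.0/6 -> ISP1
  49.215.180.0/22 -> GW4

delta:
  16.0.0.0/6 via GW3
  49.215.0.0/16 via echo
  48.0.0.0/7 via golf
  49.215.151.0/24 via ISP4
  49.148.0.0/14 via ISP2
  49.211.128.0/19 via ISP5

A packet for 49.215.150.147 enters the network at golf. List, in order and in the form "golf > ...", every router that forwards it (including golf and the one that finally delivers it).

At golf: longest match for 49.215.150.147 is 49.208.0.0/12 -> delta
At delta: longest match for 49.215.150.147 is 49.215.0.0/16 -> echo
At echo: longest match for 49.215.150.147 is 49.215.128.0/18 -> LAN

golf > delta > echo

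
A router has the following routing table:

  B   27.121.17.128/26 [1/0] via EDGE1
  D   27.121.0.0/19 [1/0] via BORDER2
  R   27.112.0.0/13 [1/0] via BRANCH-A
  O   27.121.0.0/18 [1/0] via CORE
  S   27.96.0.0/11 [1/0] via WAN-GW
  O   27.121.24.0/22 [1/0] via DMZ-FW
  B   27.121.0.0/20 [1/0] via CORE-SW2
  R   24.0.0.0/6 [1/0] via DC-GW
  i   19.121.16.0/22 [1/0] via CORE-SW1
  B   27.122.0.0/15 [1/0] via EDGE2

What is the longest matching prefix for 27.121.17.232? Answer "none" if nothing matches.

27.121.0.0/19

Entries matching 27.121.17.232:
  24.0.0.0/6 (24.0.0.0 - 27.255.255.255)
  27.96.0.0/11 (27.96.0.0 - 27.127.255.255)
  27.121.0.0/18 (27.121.0.0 - 27.121.63.255)
  27.121.0.0/19 (27.121.0.0 - 27.121.31.255)
Most specific is 27.121.0.0/19.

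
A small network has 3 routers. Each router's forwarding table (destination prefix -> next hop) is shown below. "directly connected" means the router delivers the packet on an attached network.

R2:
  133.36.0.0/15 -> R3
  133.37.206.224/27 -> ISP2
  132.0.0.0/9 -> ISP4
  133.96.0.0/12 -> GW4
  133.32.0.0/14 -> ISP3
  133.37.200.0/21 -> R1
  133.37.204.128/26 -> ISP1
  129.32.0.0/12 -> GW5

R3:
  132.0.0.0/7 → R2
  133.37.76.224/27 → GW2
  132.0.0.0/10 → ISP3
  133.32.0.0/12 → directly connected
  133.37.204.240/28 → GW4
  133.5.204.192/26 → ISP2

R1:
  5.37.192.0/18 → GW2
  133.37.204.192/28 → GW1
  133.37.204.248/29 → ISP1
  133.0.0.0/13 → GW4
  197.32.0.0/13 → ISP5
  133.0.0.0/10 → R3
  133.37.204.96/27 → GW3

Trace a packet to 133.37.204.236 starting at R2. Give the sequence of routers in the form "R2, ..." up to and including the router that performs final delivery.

R2, R1, R3

At R2: longest match for 133.37.204.236 is 133.37.200.0/21 -> R1
At R1: longest match for 133.37.204.236 is 133.0.0.0/10 -> R3
At R3: longest match for 133.37.204.236 is 133.32.0.0/12 -> directly connected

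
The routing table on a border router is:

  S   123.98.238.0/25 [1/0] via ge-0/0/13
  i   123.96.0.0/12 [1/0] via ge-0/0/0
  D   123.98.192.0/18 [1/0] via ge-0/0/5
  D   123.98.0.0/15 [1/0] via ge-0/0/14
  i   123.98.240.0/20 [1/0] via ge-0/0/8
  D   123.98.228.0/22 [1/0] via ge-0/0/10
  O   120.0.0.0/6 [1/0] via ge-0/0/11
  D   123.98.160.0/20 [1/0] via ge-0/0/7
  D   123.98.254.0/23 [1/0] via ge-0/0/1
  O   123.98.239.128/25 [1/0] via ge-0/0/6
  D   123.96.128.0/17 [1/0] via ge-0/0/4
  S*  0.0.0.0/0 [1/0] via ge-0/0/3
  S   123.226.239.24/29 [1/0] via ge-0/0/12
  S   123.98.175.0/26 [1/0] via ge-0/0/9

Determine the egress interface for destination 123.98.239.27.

ge-0/0/5

Routes whose prefix contains 123.98.239.27:
  0.0.0.0/0 (default, matches everything) -> ge-0/0/3
  120.0.0.0/6 (120.0.0.0 - 123.255.255.255) -> ge-0/0/11
  123.96.0.0/12 (123.96.0.0 - 123.111.255.255) -> ge-0/0/0
  123.98.0.0/15 (123.98.0.0 - 123.99.255.255) -> ge-0/0/14
  123.98.192.0/18 (123.98.192.0 - 123.98.255.255) -> ge-0/0/5
More-specific entries that do NOT match:
  123.226.239.24/29 (123.226.239.24 - 123.226.239.31) does not contain 123.98.239.27
  123.98.175.0/26 (123.98.175.0 - 123.98.175.63) does not contain 123.98.239.27
  123.98.238.0/25 (123.98.238.0 - 123.98.238.127) does not contain 123.98.239.27
  123.98.239.128/25 (123.98.239.128 - 123.98.239.255) does not contain 123.98.239.27
  123.98.254.0/23 (123.98.254.0 - 123.98.255.255) does not contain 123.98.239.27
  123.98.228.0/22 (123.98.228.0 - 123.98.231.255) does not contain 123.98.239.27
  123.98.240.0/20 (123.98.240.0 - 123.98.255.255) does not contain 123.98.239.27
  123.98.160.0/20 (123.98.160.0 - 123.98.175.255) does not contain 123.98.239.27
Longest matching prefix is /18 -> interface ge-0/0/5.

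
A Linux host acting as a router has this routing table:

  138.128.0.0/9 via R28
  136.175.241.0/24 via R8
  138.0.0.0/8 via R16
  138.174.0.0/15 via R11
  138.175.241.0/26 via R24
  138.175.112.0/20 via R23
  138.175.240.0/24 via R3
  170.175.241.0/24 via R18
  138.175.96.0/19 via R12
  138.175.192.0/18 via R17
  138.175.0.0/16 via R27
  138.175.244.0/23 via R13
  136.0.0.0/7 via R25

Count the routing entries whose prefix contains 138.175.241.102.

Prefixes containing 138.175.241.102:
  138.0.0.0/8 (138.0.0.0 - 138.255.255.255)
  138.128.0.0/9 (138.128.0.0 - 138.255.255.255)
  138.174.0.0/15 (138.174.0.0 - 138.175.255.255)
  138.175.0.0/16 (138.175.0.0 - 138.175.255.255)
  138.175.192.0/18 (138.175.192.0 - 138.175.255.255)
Total matching entries: 5.

5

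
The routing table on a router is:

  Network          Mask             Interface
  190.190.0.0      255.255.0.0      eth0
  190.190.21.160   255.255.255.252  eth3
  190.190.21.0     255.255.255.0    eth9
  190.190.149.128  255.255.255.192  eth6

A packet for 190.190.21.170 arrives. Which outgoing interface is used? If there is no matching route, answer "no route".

eth9

Routes whose prefix contains 190.190.21.170:
  190.190.0.0/16 (190.190.0.0 - 190.190.255.255) -> eth0
  190.190.21.0/24 (190.190.21.0 - 190.190.21.255) -> eth9
More-specific entries that do NOT match:
  190.190.21.160/30 (190.190.21.160 - 190.190.21.163) does not contain 190.190.21.170
  190.190.149.128/26 (190.190.149.128 - 190.190.149.191) does not contain 190.190.21.170
Longest matching prefix is /24 -> interface eth9.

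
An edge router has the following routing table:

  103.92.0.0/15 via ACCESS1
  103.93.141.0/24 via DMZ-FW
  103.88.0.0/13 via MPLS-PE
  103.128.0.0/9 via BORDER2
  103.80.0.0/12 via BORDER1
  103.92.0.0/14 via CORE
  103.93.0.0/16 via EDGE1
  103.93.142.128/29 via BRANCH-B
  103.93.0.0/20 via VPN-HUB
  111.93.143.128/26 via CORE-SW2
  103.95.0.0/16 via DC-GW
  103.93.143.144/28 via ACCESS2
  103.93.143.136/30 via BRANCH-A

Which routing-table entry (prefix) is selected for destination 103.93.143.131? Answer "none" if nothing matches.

103.93.0.0/16

Entries matching 103.93.143.131:
  103.80.0.0/12 (103.80.0.0 - 103.95.255.255)
  103.88.0.0/13 (103.88.0.0 - 103.95.255.255)
  103.92.0.0/14 (103.92.0.0 - 103.95.255.255)
  103.92.0.0/15 (103.92.0.0 - 103.93.255.255)
  103.93.0.0/16 (103.93.0.0 - 103.93.255.255)
Most specific is 103.93.0.0/16.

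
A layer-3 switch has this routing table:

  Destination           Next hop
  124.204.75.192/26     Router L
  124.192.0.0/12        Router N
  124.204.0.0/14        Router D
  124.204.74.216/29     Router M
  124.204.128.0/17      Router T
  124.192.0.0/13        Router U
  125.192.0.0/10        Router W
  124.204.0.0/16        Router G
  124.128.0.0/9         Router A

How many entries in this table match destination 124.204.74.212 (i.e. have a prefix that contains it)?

4

Prefixes containing 124.204.74.212:
  124.128.0.0/9 (124.128.0.0 - 124.255.255.255)
  124.192.0.0/12 (124.192.0.0 - 124.207.255.255)
  124.204.0.0/14 (124.204.0.0 - 124.207.255.255)
  124.204.0.0/16 (124.204.0.0 - 124.204.255.255)
Total matching entries: 4.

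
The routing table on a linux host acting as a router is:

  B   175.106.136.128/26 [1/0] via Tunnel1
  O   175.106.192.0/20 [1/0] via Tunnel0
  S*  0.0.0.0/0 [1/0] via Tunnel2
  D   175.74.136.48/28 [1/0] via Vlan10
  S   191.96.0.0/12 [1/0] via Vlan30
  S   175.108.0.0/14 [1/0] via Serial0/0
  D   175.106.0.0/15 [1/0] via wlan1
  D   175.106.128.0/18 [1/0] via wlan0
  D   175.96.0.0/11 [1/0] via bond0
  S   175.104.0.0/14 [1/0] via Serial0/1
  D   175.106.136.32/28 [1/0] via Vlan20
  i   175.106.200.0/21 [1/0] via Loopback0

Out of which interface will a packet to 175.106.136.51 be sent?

wlan0

Routes whose prefix contains 175.106.136.51:
  0.0.0.0/0 (default, matches everything) -> Tunnel2
  175.96.0.0/11 (175.96.0.0 - 175.127.255.255) -> bond0
  175.104.0.0/14 (175.104.0.0 - 175.107.255.255) -> Serial0/1
  175.106.0.0/15 (175.106.0.0 - 175.107.255.255) -> wlan1
  175.106.128.0/18 (175.106.128.0 - 175.106.191.255) -> wlan0
More-specific entries that do NOT match:
  175.74.136.48/28 (175.74.136.48 - 175.74.136.63) does not contain 175.106.136.51
  175.106.136.32/28 (175.106.136.32 - 175.106.136.47) does not contain 175.106.136.51
  175.106.136.128/26 (175.106.136.128 - 175.106.136.191) does not contain 175.106.136.51
  175.106.200.0/21 (175.106.200.0 - 175.106.207.255) does not contain 175.106.136.51
  175.106.192.0/20 (175.106.192.0 - 175.106.207.255) does not contain 175.106.136.51
Longest matching prefix is /18 -> interface wlan0.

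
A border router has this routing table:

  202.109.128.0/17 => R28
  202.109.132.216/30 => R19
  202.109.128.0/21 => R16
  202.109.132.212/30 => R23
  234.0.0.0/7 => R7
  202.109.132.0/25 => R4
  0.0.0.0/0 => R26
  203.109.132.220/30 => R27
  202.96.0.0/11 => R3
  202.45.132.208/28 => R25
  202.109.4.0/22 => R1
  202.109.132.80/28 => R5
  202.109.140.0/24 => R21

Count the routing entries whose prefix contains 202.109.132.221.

Prefixes containing 202.109.132.221:
  0.0.0.0/0 (default, matches everything)
  202.96.0.0/11 (202.96.0.0 - 202.127.255.255)
  202.109.128.0/17 (202.109.128.0 - 202.109.255.255)
  202.109.128.0/21 (202.109.128.0 - 202.109.135.255)
Total matching entries: 4.

4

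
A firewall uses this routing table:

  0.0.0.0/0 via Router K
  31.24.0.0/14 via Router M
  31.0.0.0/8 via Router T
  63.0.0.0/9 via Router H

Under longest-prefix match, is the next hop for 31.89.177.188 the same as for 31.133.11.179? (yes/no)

31.89.177.188: longest match 31.0.0.0/8 -> Router T
31.133.11.179: longest match 31.0.0.0/8 -> Router T

yes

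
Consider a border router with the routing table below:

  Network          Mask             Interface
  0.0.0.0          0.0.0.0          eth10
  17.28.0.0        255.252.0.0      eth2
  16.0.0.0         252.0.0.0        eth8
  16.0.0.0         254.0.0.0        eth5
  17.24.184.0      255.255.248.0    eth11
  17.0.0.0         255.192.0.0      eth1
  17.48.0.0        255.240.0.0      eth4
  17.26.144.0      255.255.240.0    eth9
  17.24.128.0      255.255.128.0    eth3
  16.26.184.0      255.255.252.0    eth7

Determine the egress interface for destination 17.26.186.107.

eth1

Routes whose prefix contains 17.26.186.107:
  0.0.0.0/0 (default, matches everything) -> eth10
  16.0.0.0/6 (16.0.0.0 - 19.255.255.255) -> eth8
  16.0.0.0/7 (16.0.0.0 - 17.255.255.255) -> eth5
  17.0.0.0/10 (17.0.0.0 - 17.63.255.255) -> eth1
More-specific entries that do NOT match:
  16.26.184.0/22 (16.26.184.0 - 16.26.187.255) does not contain 17.26.186.107
  17.24.184.0/21 (17.24.184.0 - 17.24.191.255) does not contain 17.26.186.107
  17.26.144.0/20 (17.26.144.0 - 17.26.159.255) does not contain 17.26.186.107
  17.24.128.0/17 (17.24.128.0 - 17.24.255.255) does not contain 17.26.186.107
  17.28.0.0/14 (17.28.0.0 - 17.31.255.255) does not contain 17.26.186.107
  17.48.0.0/12 (17.48.0.0 - 17.63.255.255) does not contain 17.26.186.107
Longest matching prefix is /10 -> interface eth1.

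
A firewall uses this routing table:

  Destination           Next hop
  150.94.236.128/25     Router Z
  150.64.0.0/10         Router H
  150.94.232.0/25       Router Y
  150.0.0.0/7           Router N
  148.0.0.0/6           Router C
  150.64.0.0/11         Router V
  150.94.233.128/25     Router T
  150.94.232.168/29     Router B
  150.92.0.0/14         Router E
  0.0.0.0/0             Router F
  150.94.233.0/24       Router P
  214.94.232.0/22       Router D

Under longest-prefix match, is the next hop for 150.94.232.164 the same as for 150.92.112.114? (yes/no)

yes

150.94.232.164: longest match 150.92.0.0/14 -> Router E
150.92.112.114: longest match 150.92.0.0/14 -> Router E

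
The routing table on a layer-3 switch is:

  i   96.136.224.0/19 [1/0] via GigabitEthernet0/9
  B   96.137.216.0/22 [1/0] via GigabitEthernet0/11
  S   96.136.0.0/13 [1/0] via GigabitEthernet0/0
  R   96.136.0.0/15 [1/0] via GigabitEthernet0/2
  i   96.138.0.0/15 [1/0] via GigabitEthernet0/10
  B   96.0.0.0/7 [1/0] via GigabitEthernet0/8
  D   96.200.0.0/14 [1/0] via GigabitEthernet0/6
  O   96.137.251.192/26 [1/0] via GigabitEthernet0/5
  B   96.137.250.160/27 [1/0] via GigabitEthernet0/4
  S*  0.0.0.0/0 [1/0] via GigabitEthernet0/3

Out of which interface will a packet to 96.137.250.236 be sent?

Routes whose prefix contains 96.137.250.236:
  0.0.0.0/0 (default, matches everything) -> GigabitEthernet0/3
  96.0.0.0/7 (96.0.0.0 - 97.255.255.255) -> GigabitEthernet0/8
  96.136.0.0/13 (96.136.0.0 - 96.143.255.255) -> GigabitEthernet0/0
  96.136.0.0/15 (96.136.0.0 - 96.137.255.255) -> GigabitEthernet0/2
More-specific entries that do NOT match:
  96.137.250.160/27 (96.137.250.160 - 96.137.250.191) does not contain 96.137.250.236
  96.137.251.192/26 (96.137.251.192 - 96.137.251.255) does not contain 96.137.250.236
  96.137.216.0/22 (96.137.216.0 - 96.137.219.255) does not contain 96.137.250.236
  96.136.224.0/19 (96.136.224.0 - 96.136.255.255) does not contain 96.137.250.236
Longest matching prefix is /15 -> interface GigabitEthernet0/2.

GigabitEthernet0/2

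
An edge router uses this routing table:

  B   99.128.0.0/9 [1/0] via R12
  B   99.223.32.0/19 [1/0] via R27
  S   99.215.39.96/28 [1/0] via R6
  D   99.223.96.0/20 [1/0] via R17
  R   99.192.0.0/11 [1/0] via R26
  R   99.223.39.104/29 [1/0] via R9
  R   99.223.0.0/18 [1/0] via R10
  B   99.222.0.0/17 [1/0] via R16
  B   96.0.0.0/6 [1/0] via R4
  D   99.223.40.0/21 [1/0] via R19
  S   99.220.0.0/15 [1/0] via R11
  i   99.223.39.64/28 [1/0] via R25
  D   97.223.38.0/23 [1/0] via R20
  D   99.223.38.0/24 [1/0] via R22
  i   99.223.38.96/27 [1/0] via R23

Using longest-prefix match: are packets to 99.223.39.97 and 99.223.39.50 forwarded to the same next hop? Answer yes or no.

99.223.39.97: longest match 99.223.32.0/19 -> R27
99.223.39.50: longest match 99.223.32.0/19 -> R27

yes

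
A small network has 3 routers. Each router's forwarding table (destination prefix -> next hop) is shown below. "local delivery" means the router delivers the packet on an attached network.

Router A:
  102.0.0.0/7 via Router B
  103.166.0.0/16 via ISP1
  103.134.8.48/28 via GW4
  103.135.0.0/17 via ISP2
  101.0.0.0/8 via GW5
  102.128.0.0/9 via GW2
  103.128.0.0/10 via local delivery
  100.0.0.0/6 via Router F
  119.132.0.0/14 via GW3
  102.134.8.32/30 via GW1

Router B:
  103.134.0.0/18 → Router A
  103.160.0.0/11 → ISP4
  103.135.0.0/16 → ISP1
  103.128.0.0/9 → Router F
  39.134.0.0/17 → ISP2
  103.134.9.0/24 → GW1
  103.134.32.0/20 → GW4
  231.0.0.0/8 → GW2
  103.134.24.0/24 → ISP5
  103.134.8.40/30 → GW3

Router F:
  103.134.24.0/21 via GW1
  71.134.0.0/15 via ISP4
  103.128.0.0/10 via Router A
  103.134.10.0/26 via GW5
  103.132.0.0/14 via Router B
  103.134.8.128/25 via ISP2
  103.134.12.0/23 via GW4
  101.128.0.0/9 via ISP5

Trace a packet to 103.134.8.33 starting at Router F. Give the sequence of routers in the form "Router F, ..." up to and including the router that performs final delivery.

Router F, Router B, Router A

At Router F: longest match for 103.134.8.33 is 103.132.0.0/14 -> Router B
At Router B: longest match for 103.134.8.33 is 103.134.0.0/18 -> Router A
At Router A: longest match for 103.134.8.33 is 103.128.0.0/10 -> local delivery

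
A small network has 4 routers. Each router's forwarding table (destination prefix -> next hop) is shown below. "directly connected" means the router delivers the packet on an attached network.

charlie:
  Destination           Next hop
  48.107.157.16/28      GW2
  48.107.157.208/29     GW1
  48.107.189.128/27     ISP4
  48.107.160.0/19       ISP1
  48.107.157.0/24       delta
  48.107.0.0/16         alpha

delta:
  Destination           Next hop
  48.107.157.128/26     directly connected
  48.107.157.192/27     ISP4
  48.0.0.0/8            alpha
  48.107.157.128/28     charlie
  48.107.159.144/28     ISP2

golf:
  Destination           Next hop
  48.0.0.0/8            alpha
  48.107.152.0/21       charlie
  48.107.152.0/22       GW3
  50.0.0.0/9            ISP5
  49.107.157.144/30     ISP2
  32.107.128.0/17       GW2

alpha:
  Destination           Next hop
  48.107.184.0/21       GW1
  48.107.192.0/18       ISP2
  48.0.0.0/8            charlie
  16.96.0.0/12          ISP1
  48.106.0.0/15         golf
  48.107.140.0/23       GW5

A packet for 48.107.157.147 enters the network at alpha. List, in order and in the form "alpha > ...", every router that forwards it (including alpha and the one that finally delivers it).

At alpha: longest match for 48.107.157.147 is 48.106.0.0/15 -> golf
At golf: longest match for 48.107.157.147 is 48.107.152.0/21 -> charlie
At charlie: longest match for 48.107.157.147 is 48.107.157.0/24 -> delta
At delta: longest match for 48.107.157.147 is 48.107.157.128/26 -> directly connected

alpha > golf > charlie > delta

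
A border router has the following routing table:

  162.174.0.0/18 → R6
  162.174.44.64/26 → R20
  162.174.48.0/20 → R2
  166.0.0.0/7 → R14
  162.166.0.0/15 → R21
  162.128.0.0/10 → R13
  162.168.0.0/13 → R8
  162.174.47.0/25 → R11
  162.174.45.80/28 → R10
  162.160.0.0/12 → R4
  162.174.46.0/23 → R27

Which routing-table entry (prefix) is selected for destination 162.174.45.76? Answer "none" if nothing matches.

Entries matching 162.174.45.76:
  162.128.0.0/10 (162.128.0.0 - 162.191.255.255)
  162.160.0.0/12 (162.160.0.0 - 162.175.255.255)
  162.168.0.0/13 (162.168.0.0 - 162.175.255.255)
  162.174.0.0/18 (162.174.0.0 - 162.174.63.255)
Most specific is 162.174.0.0/18.

162.174.0.0/18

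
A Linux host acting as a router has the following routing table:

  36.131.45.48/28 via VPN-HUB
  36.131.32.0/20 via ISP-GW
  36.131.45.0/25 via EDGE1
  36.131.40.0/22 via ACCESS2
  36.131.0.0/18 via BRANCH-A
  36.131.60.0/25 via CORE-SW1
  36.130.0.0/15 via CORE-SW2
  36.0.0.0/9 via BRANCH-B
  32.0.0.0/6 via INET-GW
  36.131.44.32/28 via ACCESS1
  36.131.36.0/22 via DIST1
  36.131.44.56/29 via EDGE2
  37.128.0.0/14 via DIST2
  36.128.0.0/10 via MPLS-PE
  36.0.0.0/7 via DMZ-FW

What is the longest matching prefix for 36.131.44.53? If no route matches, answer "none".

Entries matching 36.131.44.53:
  36.0.0.0/7 (36.0.0.0 - 37.255.255.255)
  36.128.0.0/10 (36.128.0.0 - 36.191.255.255)
  36.130.0.0/15 (36.130.0.0 - 36.131.255.255)
  36.131.0.0/18 (36.131.0.0 - 36.131.63.255)
  36.131.32.0/20 (36.131.32.0 - 36.131.47.255)
Most specific is 36.131.32.0/20.

36.131.32.0/20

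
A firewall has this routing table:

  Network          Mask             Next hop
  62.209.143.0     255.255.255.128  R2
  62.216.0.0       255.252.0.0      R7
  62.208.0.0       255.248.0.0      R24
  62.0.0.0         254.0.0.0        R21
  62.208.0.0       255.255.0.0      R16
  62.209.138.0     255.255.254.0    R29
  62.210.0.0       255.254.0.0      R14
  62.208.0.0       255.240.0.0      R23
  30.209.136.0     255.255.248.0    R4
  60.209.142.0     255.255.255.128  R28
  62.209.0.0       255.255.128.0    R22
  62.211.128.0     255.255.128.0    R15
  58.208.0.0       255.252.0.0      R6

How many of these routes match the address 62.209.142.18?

Prefixes containing 62.209.142.18:
  62.0.0.0/7 (62.0.0.0 - 63.255.255.255)
  62.208.0.0/12 (62.208.0.0 - 62.223.255.255)
  62.208.0.0/13 (62.208.0.0 - 62.215.255.255)
Total matching entries: 3.

3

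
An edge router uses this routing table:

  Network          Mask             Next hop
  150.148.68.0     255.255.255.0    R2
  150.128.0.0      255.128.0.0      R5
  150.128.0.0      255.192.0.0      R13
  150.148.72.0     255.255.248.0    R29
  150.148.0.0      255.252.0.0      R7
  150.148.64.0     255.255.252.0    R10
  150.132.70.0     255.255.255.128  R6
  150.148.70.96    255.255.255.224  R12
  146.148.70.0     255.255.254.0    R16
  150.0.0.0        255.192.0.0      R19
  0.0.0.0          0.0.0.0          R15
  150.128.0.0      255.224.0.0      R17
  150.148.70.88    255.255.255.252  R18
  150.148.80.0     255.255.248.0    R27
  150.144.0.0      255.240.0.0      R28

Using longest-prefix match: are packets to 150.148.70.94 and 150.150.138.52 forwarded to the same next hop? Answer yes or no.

yes

150.148.70.94: longest match 150.148.0.0/14 -> R7
150.150.138.52: longest match 150.148.0.0/14 -> R7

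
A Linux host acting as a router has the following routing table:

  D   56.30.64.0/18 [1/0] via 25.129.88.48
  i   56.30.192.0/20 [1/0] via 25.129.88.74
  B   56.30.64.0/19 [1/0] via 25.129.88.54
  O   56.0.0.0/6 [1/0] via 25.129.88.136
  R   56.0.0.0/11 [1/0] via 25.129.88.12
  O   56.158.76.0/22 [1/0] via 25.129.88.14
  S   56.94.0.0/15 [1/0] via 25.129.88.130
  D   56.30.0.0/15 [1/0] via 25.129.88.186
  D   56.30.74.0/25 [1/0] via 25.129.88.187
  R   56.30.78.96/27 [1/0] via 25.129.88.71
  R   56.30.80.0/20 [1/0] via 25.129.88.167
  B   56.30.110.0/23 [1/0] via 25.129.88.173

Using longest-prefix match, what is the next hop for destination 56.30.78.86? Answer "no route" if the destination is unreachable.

Routes whose prefix contains 56.30.78.86:
  56.0.0.0/6 (56.0.0.0 - 59.255.255.255) -> 25.129.88.136
  56.0.0.0/11 (56.0.0.0 - 56.31.255.255) -> 25.129.88.12
  56.30.0.0/15 (56.30.0.0 - 56.31.255.255) -> 25.129.88.186
  56.30.64.0/18 (56.30.64.0 - 56.30.127.255) -> 25.129.88.48
  56.30.64.0/19 (56.30.64.0 - 56.30.95.255) -> 25.129.88.54
More-specific entries that do NOT match:
  56.30.78.96/27 (56.30.78.96 - 56.30.78.127) does not contain 56.30.78.86
  56.30.74.0/25 (56.30.74.0 - 56.30.74.127) does not contain 56.30.78.86
  56.30.110.0/23 (56.30.110.0 - 56.30.111.255) does not contain 56.30.78.86
  56.158.76.0/22 (56.158.76.0 - 56.158.79.255) does not contain 56.30.78.86
  56.30.192.0/20 (56.30.192.0 - 56.30.207.255) does not contain 56.30.78.86
  56.30.80.0/20 (56.30.80.0 - 56.30.95.255) does not contain 56.30.78.86
Longest matching prefix is /19 -> next hop 25.129.88.54.

25.129.88.54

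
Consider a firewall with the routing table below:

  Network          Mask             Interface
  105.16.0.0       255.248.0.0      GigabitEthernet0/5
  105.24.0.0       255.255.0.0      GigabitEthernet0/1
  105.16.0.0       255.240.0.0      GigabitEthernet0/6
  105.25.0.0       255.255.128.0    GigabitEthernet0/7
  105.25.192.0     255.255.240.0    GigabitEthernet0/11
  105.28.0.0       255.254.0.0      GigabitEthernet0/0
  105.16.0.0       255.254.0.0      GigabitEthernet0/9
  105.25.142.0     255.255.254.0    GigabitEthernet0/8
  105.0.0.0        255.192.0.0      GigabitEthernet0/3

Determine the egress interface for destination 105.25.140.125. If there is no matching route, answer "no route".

GigabitEthernet0/6

Routes whose prefix contains 105.25.140.125:
  105.0.0.0/10 (105.0.0.0 - 105.63.255.255) -> GigabitEthernet0/3
  105.16.0.0/12 (105.16.0.0 - 105.31.255.255) -> GigabitEthernet0/6
More-specific entries that do NOT match:
  105.25.142.0/23 (105.25.142.0 - 105.25.143.255) does not contain 105.25.140.125
  105.25.192.0/20 (105.25.192.0 - 105.25.207.255) does not contain 105.25.140.125
  105.25.0.0/17 (105.25.0.0 - 105.25.127.255) does not contain 105.25.140.125
  105.24.0.0/16 (105.24.0.0 - 105.24.255.255) does not contain 105.25.140.125
  105.28.0.0/15 (105.28.0.0 - 105.29.255.255) does not contain 105.25.140.125
  105.16.0.0/15 (105.16.0.0 - 105.17.255.255) does not contain 105.25.140.125
  105.16.0.0/13 (105.16.0.0 - 105.23.255.255) does not contain 105.25.140.125
Longest matching prefix is /12 -> interface GigabitEthernet0/6.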